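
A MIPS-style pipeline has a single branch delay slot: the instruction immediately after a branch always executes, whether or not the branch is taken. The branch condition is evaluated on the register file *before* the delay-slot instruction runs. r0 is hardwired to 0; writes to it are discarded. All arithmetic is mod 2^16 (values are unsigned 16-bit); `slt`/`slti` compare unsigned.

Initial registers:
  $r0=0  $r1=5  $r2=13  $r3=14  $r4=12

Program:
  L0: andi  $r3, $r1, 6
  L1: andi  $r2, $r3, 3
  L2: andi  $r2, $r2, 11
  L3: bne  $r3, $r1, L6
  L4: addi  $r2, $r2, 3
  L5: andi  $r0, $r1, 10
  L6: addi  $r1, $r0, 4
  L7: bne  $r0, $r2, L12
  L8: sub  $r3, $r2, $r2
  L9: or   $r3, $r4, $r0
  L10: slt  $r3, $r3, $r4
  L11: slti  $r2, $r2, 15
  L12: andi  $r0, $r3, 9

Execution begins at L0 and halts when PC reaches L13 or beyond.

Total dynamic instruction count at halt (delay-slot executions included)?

#0 andi  $r3, $r1, 6 ; 0/5/13/4/12
#1 andi  $r2, $r3, 3 ; 0/5/0/4/12
#2 andi  $r2, $r2, 11 ; 0/5/0/4/12
#3 bne  $r3, $r1, L6 ; 0/5/0/4/12 ; →target
#4 addi  $r2, $r2, 3 ; 0/5/3/4/12
#6 addi  $r1, $r0, 4 ; 0/4/3/4/12
#7 bne  $r0, $r2, L12 ; 0/4/3/4/12 ; →target
#8 sub  $r3, $r2, $r2 ; 0/4/3/0/12
#12 andi  $r0, $r3, 9 ; 0/4/3/0/12

9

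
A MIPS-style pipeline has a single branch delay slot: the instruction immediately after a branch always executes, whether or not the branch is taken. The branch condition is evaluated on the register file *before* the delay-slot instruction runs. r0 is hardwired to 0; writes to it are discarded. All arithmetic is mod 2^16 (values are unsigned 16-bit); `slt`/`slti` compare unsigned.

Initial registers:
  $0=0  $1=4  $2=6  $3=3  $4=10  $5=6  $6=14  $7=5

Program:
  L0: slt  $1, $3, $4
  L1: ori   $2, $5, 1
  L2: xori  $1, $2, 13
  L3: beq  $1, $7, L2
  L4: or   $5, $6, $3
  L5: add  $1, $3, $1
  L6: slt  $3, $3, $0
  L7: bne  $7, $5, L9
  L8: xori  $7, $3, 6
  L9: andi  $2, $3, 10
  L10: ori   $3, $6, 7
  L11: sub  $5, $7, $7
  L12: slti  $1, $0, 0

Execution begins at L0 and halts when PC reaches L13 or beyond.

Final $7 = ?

6

[0] slt  $1, $3, $4  →  {$0:0, $1:1, $2:6, $3:3, $4:10, $5:6, $6:14, $7:5}
[1] ori   $2, $5, 1  →  {$0:0, $1:1, $2:7, $3:3, $4:10, $5:6, $6:14, $7:5}
[2] xori  $1, $2, 13  →  {$0:0, $1:10, $2:7, $3:3, $4:10, $5:6, $6:14, $7:5}
[3] beq  $1, $7, L2  →  {$0:0, $1:10, $2:7, $3:3, $4:10, $5:6, $6:14, $7:5}  ⟨branch fallthrough⟩
[4] or   $5, $6, $3  →  {$0:0, $1:10, $2:7, $3:3, $4:10, $5:15, $6:14, $7:5}
[5] add  $1, $3, $1  →  {$0:0, $1:13, $2:7, $3:3, $4:10, $5:15, $6:14, $7:5}
[6] slt  $3, $3, $0  →  {$0:0, $1:13, $2:7, $3:0, $4:10, $5:15, $6:14, $7:5}
[7] bne  $7, $5, L9  →  {$0:0, $1:13, $2:7, $3:0, $4:10, $5:15, $6:14, $7:5}  ⟨branch taken⟩
[8] xori  $7, $3, 6  →  {$0:0, $1:13, $2:7, $3:0, $4:10, $5:15, $6:14, $7:6}
[9] andi  $2, $3, 10  →  {$0:0, $1:13, $2:0, $3:0, $4:10, $5:15, $6:14, $7:6}
[10] ori   $3, $6, 7  →  {$0:0, $1:13, $2:0, $3:15, $4:10, $5:15, $6:14, $7:6}
[11] sub  $5, $7, $7  →  {$0:0, $1:13, $2:0, $3:15, $4:10, $5:0, $6:14, $7:6}
[12] slti  $1, $0, 0  →  {$0:0, $1:0, $2:0, $3:15, $4:10, $5:0, $6:14, $7:6}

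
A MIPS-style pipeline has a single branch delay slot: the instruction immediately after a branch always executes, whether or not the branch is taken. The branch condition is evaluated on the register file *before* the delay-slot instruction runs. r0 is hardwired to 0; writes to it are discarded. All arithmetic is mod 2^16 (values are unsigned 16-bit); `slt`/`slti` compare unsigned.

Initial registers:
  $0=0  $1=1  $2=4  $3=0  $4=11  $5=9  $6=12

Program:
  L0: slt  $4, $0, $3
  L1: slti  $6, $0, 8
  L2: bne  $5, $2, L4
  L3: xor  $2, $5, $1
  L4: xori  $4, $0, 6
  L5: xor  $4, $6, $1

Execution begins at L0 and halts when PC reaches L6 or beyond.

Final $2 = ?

#0 slt  $4, $0, $3 ; 0/1/4/0/0/9/12
#1 slti  $6, $0, 8 ; 0/1/4/0/0/9/1
#2 bne  $5, $2, L4 ; 0/1/4/0/0/9/1 ; →target
#3 xor  $2, $5, $1 ; 0/1/8/0/0/9/1
#4 xori  $4, $0, 6 ; 0/1/8/0/6/9/1
#5 xor  $4, $6, $1 ; 0/1/8/0/0/9/1

8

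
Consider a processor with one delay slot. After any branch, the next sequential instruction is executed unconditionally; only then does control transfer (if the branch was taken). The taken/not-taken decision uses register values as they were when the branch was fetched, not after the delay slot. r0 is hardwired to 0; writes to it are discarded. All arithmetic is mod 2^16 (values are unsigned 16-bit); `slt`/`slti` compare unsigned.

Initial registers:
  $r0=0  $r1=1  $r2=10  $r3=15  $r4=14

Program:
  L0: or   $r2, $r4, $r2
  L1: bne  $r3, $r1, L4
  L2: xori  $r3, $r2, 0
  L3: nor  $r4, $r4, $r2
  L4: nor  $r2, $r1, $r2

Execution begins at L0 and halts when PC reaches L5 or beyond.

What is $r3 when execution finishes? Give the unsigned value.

  step pc=0: or   $r2, $r4, $r2  regs=(0,1,14,15,14)
  step pc=1: bne  $r3, $r1, L4  cond=T  regs=(0,1,14,15,14)
  step pc=2: xori  $r3, $r2, 0  regs=(0,1,14,14,14)
  step pc=4: nor  $r2, $r1, $r2  regs=(0,1,65520,14,14)

14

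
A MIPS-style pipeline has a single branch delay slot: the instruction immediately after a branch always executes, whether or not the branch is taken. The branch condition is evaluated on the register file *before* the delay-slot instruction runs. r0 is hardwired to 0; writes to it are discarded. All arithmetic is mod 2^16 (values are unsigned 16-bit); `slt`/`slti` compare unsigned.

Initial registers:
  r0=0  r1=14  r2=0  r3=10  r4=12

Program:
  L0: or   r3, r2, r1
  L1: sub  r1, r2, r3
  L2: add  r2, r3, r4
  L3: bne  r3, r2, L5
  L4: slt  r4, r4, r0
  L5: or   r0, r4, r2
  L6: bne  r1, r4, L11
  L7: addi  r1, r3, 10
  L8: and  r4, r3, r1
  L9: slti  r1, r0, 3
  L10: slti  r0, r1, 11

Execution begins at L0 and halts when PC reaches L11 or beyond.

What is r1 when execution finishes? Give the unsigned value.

[0] or   r3, r2, r1  →  {r0:0, r1:14, r2:0, r3:14, r4:12}
[1] sub  r1, r2, r3  →  {r0:0, r1:65522, r2:0, r3:14, r4:12}
[2] add  r2, r3, r4  →  {r0:0, r1:65522, r2:26, r3:14, r4:12}
[3] bne  r3, r2, L5  →  {r0:0, r1:65522, r2:26, r3:14, r4:12}  ⟨branch taken⟩
[4] slt  r4, r4, r0  →  {r0:0, r1:65522, r2:26, r3:14, r4:0}
[5] or   r0, r4, r2  →  {r0:0, r1:65522, r2:26, r3:14, r4:0}
[6] bne  r1, r4, L11  →  {r0:0, r1:65522, r2:26, r3:14, r4:0}  ⟨branch taken⟩
[7] addi  r1, r3, 10  →  {r0:0, r1:24, r2:26, r3:14, r4:0}

24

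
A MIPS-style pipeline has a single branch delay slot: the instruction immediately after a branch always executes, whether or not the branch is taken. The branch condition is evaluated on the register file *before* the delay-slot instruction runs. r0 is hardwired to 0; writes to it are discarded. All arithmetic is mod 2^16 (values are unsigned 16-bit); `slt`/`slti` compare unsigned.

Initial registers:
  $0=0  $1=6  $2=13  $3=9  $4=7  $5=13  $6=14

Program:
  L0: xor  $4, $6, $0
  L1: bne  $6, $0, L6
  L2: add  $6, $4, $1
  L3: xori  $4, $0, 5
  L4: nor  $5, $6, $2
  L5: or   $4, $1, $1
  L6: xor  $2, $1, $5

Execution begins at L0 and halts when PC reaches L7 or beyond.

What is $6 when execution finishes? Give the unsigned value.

[0] xor  $4, $6, $0  →  {$0:0, $1:6, $2:13, $3:9, $4:14, $5:13, $6:14}
[1] bne  $6, $0, L6  →  {$0:0, $1:6, $2:13, $3:9, $4:14, $5:13, $6:14}  ⟨branch taken⟩
[2] add  $6, $4, $1  →  {$0:0, $1:6, $2:13, $3:9, $4:14, $5:13, $6:20}
[6] xor  $2, $1, $5  →  {$0:0, $1:6, $2:11, $3:9, $4:14, $5:13, $6:20}

20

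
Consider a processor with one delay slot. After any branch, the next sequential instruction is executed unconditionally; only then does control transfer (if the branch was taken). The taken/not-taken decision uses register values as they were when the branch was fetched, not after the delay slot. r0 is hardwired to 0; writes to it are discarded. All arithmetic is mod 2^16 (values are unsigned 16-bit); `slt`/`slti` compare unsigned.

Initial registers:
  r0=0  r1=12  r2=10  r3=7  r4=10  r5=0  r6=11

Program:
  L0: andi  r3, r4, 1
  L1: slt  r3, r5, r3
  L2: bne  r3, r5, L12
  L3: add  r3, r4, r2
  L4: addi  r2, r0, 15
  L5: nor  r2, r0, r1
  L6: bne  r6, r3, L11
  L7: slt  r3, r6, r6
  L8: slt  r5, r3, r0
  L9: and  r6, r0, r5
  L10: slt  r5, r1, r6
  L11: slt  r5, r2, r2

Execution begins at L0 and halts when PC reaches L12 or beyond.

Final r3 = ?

  step pc=0: andi  r3, r4, 1  regs=(0,12,10,0,10,0,11)
  step pc=1: slt  r3, r5, r3  regs=(0,12,10,0,10,0,11)
  step pc=2: bne  r3, r5, L12  cond=F  regs=(0,12,10,0,10,0,11)
  step pc=3: add  r3, r4, r2  regs=(0,12,10,20,10,0,11)
  step pc=4: addi  r2, r0, 15  regs=(0,12,15,20,10,0,11)
  step pc=5: nor  r2, r0, r1  regs=(0,12,65523,20,10,0,11)
  step pc=6: bne  r6, r3, L11  cond=T  regs=(0,12,65523,20,10,0,11)
  step pc=7: slt  r3, r6, r6  regs=(0,12,65523,0,10,0,11)
  step pc=11: slt  r5, r2, r2  regs=(0,12,65523,0,10,0,11)

0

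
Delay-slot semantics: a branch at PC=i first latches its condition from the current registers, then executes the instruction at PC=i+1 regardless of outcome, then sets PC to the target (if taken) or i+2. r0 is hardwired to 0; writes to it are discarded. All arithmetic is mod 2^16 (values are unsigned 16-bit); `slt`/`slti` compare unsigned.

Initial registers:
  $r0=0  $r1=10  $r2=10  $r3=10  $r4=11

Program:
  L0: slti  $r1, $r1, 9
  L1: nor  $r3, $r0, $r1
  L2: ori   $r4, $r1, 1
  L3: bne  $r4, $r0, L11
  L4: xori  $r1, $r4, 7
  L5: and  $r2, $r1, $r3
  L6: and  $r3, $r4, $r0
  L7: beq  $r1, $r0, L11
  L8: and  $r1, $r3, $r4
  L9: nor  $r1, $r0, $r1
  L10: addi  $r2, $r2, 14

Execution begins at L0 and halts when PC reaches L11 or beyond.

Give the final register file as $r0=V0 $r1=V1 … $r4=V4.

$r0=0 $r1=6 $r2=10 $r3=65535 $r4=1

#0 slti  $r1, $r1, 9 ; 0/0/10/10/11
#1 nor  $r3, $r0, $r1 ; 0/0/10/65535/11
#2 ori   $r4, $r1, 1 ; 0/0/10/65535/1
#3 bne  $r4, $r0, L11 ; 0/0/10/65535/1 ; →target
#4 xori  $r1, $r4, 7 ; 0/6/10/65535/1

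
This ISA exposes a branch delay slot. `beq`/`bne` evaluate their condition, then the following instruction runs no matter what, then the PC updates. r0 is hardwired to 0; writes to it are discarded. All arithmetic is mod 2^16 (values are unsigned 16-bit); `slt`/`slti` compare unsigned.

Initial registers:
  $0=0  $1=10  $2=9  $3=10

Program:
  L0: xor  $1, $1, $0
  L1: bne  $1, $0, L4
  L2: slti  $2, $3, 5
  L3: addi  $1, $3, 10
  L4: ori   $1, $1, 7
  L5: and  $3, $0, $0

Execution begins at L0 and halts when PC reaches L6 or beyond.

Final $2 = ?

0

PC=0  xor  $1, $1, $0        | $0=0 $1=10 $2=9 $3=10
PC=1  bne  $1, $0, L4        | $0=0 $1=10 $2=9 $3=10  [TAKEN]
PC=2  slti  $2, $3, 5        | $0=0 $1=10 $2=0 $3=10
PC=4  ori   $1, $1, 7        | $0=0 $1=15 $2=0 $3=10
PC=5  and  $3, $0, $0        | $0=0 $1=15 $2=0 $3=0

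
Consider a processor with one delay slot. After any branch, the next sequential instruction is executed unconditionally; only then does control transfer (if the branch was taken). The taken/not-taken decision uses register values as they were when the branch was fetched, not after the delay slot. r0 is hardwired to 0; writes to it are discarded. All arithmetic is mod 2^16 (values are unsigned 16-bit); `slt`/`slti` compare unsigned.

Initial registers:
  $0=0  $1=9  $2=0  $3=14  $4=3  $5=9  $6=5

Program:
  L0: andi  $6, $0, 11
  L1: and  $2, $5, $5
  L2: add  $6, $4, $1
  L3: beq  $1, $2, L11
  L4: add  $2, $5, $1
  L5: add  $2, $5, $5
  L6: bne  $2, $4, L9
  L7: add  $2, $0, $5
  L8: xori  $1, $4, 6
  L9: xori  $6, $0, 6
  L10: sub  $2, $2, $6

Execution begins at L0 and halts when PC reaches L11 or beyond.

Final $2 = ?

[0] andi  $6, $0, 11  →  {$0:0, $1:9, $2:0, $3:14, $4:3, $5:9, $6:0}
[1] and  $2, $5, $5  →  {$0:0, $1:9, $2:9, $3:14, $4:3, $5:9, $6:0}
[2] add  $6, $4, $1  →  {$0:0, $1:9, $2:9, $3:14, $4:3, $5:9, $6:12}
[3] beq  $1, $2, L11  →  {$0:0, $1:9, $2:9, $3:14, $4:3, $5:9, $6:12}  ⟨branch taken⟩
[4] add  $2, $5, $1  →  {$0:0, $1:9, $2:18, $3:14, $4:3, $5:9, $6:12}

18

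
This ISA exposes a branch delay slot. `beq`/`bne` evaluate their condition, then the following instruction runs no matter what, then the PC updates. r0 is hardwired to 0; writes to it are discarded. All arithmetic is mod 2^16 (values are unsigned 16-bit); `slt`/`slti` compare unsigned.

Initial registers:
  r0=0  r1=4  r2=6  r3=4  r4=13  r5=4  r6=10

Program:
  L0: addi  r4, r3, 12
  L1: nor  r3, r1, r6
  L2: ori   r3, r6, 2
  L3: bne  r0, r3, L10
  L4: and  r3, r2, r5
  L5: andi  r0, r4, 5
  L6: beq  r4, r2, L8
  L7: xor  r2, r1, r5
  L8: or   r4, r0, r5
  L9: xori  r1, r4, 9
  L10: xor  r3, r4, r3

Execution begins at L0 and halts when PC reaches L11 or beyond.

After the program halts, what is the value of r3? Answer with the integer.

20

PC=0  addi  r4, r3, 12       | r0=0 r1=4 r2=6 r3=4 r4=16 r5=4 r6=10
PC=1  nor  r3, r1, r6        | r0=0 r1=4 r2=6 r3=65521 r4=16 r5=4 r6=10
PC=2  ori   r3, r6, 2        | r0=0 r1=4 r2=6 r3=10 r4=16 r5=4 r6=10
PC=3  bne  r0, r3, L10       | r0=0 r1=4 r2=6 r3=10 r4=16 r5=4 r6=10  [TAKEN]
PC=4  and  r3, r2, r5        | r0=0 r1=4 r2=6 r3=4 r4=16 r5=4 r6=10
PC=10 xor  r3, r4, r3        | r0=0 r1=4 r2=6 r3=20 r4=16 r5=4 r6=10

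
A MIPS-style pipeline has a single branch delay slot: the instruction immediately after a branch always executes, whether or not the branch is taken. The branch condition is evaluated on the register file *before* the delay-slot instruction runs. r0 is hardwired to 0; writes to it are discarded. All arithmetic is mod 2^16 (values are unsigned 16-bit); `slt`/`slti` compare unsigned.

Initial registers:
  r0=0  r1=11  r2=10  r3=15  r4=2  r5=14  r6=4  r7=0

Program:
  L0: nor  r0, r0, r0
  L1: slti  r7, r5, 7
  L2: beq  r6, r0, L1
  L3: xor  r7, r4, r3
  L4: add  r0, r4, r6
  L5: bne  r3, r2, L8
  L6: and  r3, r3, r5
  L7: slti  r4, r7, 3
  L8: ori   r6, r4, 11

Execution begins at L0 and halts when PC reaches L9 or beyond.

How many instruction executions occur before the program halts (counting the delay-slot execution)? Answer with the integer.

#0 nor  r0, r0, r0 ; 0/11/10/15/2/14/4/0
#1 slti  r7, r5, 7 ; 0/11/10/15/2/14/4/0
#2 beq  r6, r0, L1 ; 0/11/10/15/2/14/4/0 ; →fallthru
#3 xor  r7, r4, r3 ; 0/11/10/15/2/14/4/13
#4 add  r0, r4, r6 ; 0/11/10/15/2/14/4/13
#5 bne  r3, r2, L8 ; 0/11/10/15/2/14/4/13 ; →target
#6 and  r3, r3, r5 ; 0/11/10/14/2/14/4/13
#8 ori   r6, r4, 11 ; 0/11/10/14/2/14/11/13

8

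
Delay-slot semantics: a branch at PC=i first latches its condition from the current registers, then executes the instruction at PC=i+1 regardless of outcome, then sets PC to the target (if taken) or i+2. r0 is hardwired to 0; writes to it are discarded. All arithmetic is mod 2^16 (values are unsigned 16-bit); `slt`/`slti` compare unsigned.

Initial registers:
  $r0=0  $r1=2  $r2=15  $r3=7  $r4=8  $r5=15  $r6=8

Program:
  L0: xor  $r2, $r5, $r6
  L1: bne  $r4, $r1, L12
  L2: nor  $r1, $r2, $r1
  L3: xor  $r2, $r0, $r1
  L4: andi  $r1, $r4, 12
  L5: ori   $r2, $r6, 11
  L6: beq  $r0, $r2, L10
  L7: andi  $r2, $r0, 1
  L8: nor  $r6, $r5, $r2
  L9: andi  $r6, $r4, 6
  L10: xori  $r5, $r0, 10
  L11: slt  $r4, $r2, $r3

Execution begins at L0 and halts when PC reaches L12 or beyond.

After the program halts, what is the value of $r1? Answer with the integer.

65528

  step pc=0: xor  $r2, $r5, $r6  regs=(0,2,7,7,8,15,8)
  step pc=1: bne  $r4, $r1, L12  cond=T  regs=(0,2,7,7,8,15,8)
  step pc=2: nor  $r1, $r2, $r1  regs=(0,65528,7,7,8,15,8)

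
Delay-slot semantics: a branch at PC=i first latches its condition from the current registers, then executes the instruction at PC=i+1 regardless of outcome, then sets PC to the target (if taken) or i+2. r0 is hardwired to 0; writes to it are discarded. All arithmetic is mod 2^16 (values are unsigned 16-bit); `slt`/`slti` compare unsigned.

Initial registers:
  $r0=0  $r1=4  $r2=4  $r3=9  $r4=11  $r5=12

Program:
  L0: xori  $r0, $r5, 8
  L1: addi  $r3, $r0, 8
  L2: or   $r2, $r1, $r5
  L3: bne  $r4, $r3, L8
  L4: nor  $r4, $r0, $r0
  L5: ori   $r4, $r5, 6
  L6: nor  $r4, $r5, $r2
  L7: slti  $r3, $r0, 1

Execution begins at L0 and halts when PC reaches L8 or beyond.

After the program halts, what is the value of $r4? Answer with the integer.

65535

PC=0  xori  $r0, $r5, 8      | $r0=0 $r1=4 $r2=4 $r3=9 $r4=11 $r5=12
PC=1  addi  $r3, $r0, 8      | $r0=0 $r1=4 $r2=4 $r3=8 $r4=11 $r5=12
PC=2  or   $r2, $r1, $r5     | $r0=0 $r1=4 $r2=12 $r3=8 $r4=11 $r5=12
PC=3  bne  $r4, $r3, L8      | $r0=0 $r1=4 $r2=12 $r3=8 $r4=11 $r5=12  [TAKEN]
PC=4  nor  $r4, $r0, $r0     | $r0=0 $r1=4 $r2=12 $r3=8 $r4=65535 $r5=12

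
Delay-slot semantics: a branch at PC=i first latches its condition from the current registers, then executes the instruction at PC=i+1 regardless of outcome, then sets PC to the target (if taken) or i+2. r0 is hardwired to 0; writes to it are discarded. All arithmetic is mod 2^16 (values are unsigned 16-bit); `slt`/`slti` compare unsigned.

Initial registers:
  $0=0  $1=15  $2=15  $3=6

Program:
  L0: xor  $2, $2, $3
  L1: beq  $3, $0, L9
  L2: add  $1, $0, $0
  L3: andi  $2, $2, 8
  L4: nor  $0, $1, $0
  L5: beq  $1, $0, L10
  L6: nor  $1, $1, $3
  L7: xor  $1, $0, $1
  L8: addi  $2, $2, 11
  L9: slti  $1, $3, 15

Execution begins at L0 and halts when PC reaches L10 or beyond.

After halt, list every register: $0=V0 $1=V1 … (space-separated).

$0=0 $1=65529 $2=8 $3=6

PC=0  xor  $2, $2, $3        | $0=0 $1=15 $2=9 $3=6
PC=1  beq  $3, $0, L9        | $0=0 $1=15 $2=9 $3=6  [not taken]
PC=2  add  $1, $0, $0        | $0=0 $1=0 $2=9 $3=6
PC=3  andi  $2, $2, 8        | $0=0 $1=0 $2=8 $3=6
PC=4  nor  $0, $1, $0        | $0=0 $1=0 $2=8 $3=6
PC=5  beq  $1, $0, L10       | $0=0 $1=0 $2=8 $3=6  [TAKEN]
PC=6  nor  $1, $1, $3        | $0=0 $1=65529 $2=8 $3=6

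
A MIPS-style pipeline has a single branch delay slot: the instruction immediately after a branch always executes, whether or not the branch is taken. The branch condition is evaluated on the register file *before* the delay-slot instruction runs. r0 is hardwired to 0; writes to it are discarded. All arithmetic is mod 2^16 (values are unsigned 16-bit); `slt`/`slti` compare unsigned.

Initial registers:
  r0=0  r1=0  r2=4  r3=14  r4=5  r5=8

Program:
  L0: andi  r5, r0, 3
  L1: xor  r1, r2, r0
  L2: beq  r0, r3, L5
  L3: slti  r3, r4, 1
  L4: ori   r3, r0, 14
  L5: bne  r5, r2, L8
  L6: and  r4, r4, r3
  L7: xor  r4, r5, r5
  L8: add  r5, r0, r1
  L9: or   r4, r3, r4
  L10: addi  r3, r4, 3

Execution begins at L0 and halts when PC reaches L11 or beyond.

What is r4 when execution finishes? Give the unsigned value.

14

PC=0  andi  r5, r0, 3        | r0=0 r1=0 r2=4 r3=14 r4=5 r5=0
PC=1  xor  r1, r2, r0        | r0=0 r1=4 r2=4 r3=14 r4=5 r5=0
PC=2  beq  r0, r3, L5        | r0=0 r1=4 r2=4 r3=14 r4=5 r5=0  [not taken]
PC=3  slti  r3, r4, 1        | r0=0 r1=4 r2=4 r3=0 r4=5 r5=0
PC=4  ori   r3, r0, 14       | r0=0 r1=4 r2=4 r3=14 r4=5 r5=0
PC=5  bne  r5, r2, L8        | r0=0 r1=4 r2=4 r3=14 r4=5 r5=0  [TAKEN]
PC=6  and  r4, r4, r3        | r0=0 r1=4 r2=4 r3=14 r4=4 r5=0
PC=8  add  r5, r0, r1        | r0=0 r1=4 r2=4 r3=14 r4=4 r5=4
PC=9  or   r4, r3, r4        | r0=0 r1=4 r2=4 r3=14 r4=14 r5=4
PC=10 addi  r3, r4, 3        | r0=0 r1=4 r2=4 r3=17 r4=14 r5=4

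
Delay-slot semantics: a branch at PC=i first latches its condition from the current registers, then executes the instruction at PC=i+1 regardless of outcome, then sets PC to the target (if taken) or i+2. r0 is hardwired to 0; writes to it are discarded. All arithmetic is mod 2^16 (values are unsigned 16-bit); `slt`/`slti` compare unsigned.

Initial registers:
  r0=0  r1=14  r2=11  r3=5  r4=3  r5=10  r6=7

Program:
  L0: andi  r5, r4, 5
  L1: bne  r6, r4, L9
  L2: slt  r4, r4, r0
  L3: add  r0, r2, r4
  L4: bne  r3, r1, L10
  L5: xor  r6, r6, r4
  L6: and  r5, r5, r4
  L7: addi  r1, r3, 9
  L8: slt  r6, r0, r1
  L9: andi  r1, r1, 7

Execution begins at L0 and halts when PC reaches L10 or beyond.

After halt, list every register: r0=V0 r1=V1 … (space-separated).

r0=0 r1=6 r2=11 r3=5 r4=0 r5=1 r6=7

  step pc=0: andi  r5, r4, 5  regs=(0,14,11,5,3,1,7)
  step pc=1: bne  r6, r4, L9  cond=T  regs=(0,14,11,5,3,1,7)
  step pc=2: slt  r4, r4, r0  regs=(0,14,11,5,0,1,7)
  step pc=9: andi  r1, r1, 7  regs=(0,6,11,5,0,1,7)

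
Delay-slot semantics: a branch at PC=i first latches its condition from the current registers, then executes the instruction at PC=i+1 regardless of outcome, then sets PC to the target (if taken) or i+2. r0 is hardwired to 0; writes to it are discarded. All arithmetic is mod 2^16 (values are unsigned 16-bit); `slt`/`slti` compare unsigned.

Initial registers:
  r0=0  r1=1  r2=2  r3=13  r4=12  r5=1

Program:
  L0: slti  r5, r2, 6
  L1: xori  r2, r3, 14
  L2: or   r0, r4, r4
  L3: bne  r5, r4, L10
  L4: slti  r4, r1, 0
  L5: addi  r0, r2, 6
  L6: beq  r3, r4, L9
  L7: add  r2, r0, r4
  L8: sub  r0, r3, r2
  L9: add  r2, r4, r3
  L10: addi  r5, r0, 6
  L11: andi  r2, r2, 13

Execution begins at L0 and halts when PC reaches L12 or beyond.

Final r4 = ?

[0] slti  r5, r2, 6  →  {r0:0, r1:1, r2:2, r3:13, r4:12, r5:1}
[1] xori  r2, r3, 14  →  {r0:0, r1:1, r2:3, r3:13, r4:12, r5:1}
[2] or   r0, r4, r4  →  {r0:0, r1:1, r2:3, r3:13, r4:12, r5:1}
[3] bne  r5, r4, L10  →  {r0:0, r1:1, r2:3, r3:13, r4:12, r5:1}  ⟨branch taken⟩
[4] slti  r4, r1, 0  →  {r0:0, r1:1, r2:3, r3:13, r4:0, r5:1}
[10] addi  r5, r0, 6  →  {r0:0, r1:1, r2:3, r3:13, r4:0, r5:6}
[11] andi  r2, r2, 13  →  {r0:0, r1:1, r2:1, r3:13, r4:0, r5:6}

0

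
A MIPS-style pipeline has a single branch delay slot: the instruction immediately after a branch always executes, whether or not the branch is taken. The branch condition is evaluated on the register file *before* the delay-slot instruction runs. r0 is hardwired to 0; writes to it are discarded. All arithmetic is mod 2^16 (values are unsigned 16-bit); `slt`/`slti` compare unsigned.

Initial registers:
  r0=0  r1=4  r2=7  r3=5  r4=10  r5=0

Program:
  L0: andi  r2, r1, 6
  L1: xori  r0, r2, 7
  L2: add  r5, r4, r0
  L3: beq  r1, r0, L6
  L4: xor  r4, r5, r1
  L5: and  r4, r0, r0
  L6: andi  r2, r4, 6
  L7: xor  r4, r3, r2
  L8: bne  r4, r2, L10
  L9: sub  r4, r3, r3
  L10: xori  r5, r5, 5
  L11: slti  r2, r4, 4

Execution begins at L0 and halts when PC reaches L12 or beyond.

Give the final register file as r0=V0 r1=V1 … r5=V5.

r0=0 r1=4 r2=1 r3=5 r4=0 r5=15

PC=0  andi  r2, r1, 6        | r0=0 r1=4 r2=4 r3=5 r4=10 r5=0
PC=1  xori  r0, r2, 7        | r0=0 r1=4 r2=4 r3=5 r4=10 r5=0
PC=2  add  r5, r4, r0        | r0=0 r1=4 r2=4 r3=5 r4=10 r5=10
PC=3  beq  r1, r0, L6        | r0=0 r1=4 r2=4 r3=5 r4=10 r5=10  [not taken]
PC=4  xor  r4, r5, r1        | r0=0 r1=4 r2=4 r3=5 r4=14 r5=10
PC=5  and  r4, r0, r0        | r0=0 r1=4 r2=4 r3=5 r4=0 r5=10
PC=6  andi  r2, r4, 6        | r0=0 r1=4 r2=0 r3=5 r4=0 r5=10
PC=7  xor  r4, r3, r2        | r0=0 r1=4 r2=0 r3=5 r4=5 r5=10
PC=8  bne  r4, r2, L10       | r0=0 r1=4 r2=0 r3=5 r4=5 r5=10  [TAKEN]
PC=9  sub  r4, r3, r3        | r0=0 r1=4 r2=0 r3=5 r4=0 r5=10
PC=10 xori  r5, r5, 5        | r0=0 r1=4 r2=0 r3=5 r4=0 r5=15
PC=11 slti  r2, r4, 4        | r0=0 r1=4 r2=1 r3=5 r4=0 r5=15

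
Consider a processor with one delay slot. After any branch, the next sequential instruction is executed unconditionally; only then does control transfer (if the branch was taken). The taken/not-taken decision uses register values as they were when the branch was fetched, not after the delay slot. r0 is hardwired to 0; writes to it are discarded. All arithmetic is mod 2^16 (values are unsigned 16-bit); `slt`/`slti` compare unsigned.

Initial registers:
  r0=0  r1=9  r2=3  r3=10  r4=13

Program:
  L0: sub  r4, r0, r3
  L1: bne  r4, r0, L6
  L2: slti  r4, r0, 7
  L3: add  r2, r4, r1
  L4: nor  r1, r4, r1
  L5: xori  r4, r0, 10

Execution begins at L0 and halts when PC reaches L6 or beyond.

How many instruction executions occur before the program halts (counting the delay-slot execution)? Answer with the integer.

PC=0  sub  r4, r0, r3        | r0=0 r1=9 r2=3 r3=10 r4=65526
PC=1  bne  r4, r0, L6        | r0=0 r1=9 r2=3 r3=10 r4=65526  [TAKEN]
PC=2  slti  r4, r0, 7        | r0=0 r1=9 r2=3 r3=10 r4=1

3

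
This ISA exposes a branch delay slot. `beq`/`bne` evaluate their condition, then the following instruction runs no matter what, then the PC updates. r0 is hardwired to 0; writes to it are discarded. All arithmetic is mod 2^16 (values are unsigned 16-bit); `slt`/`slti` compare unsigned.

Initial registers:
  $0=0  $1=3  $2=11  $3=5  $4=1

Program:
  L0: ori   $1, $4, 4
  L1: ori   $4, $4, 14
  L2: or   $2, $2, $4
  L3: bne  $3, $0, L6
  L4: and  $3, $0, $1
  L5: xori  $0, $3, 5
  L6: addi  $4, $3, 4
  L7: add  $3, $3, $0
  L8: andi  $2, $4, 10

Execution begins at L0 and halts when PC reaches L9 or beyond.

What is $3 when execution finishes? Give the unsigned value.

  step pc=0: ori   $1, $4, 4  regs=(0,5,11,5,1)
  step pc=1: ori   $4, $4, 14  regs=(0,5,11,5,15)
  step pc=2: or   $2, $2, $4  regs=(0,5,15,5,15)
  step pc=3: bne  $3, $0, L6  cond=T  regs=(0,5,15,5,15)
  step pc=4: and  $3, $0, $1  regs=(0,5,15,0,15)
  step pc=6: addi  $4, $3, 4  regs=(0,5,15,0,4)
  step pc=7: add  $3, $3, $0  regs=(0,5,15,0,4)
  step pc=8: andi  $2, $4, 10  regs=(0,5,0,0,4)

0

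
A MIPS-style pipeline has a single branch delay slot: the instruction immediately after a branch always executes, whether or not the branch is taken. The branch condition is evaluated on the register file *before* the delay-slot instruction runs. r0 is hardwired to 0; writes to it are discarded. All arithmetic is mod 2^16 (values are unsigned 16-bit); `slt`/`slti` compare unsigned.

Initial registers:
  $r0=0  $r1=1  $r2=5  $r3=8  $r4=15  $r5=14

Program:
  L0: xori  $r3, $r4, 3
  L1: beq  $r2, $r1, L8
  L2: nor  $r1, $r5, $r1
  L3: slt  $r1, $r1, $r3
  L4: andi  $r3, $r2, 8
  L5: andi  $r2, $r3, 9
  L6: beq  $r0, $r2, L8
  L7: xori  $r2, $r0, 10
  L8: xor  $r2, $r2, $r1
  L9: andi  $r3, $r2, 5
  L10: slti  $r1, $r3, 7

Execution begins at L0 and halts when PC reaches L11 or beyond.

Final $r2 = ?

10

  step pc=0: xori  $r3, $r4, 3  regs=(0,1,5,12,15,14)
  step pc=1: beq  $r2, $r1, L8  cond=F  regs=(0,1,5,12,15,14)
  step pc=2: nor  $r1, $r5, $r1  regs=(0,65520,5,12,15,14)
  step pc=3: slt  $r1, $r1, $r3  regs=(0,0,5,12,15,14)
  step pc=4: andi  $r3, $r2, 8  regs=(0,0,5,0,15,14)
  step pc=5: andi  $r2, $r3, 9  regs=(0,0,0,0,15,14)
  step pc=6: beq  $r0, $r2, L8  cond=T  regs=(0,0,0,0,15,14)
  step pc=7: xori  $r2, $r0, 10  regs=(0,0,10,0,15,14)
  step pc=8: xor  $r2, $r2, $r1  regs=(0,0,10,0,15,14)
  step pc=9: andi  $r3, $r2, 5  regs=(0,0,10,0,15,14)
  step pc=10: slti  $r1, $r3, 7  regs=(0,1,10,0,15,14)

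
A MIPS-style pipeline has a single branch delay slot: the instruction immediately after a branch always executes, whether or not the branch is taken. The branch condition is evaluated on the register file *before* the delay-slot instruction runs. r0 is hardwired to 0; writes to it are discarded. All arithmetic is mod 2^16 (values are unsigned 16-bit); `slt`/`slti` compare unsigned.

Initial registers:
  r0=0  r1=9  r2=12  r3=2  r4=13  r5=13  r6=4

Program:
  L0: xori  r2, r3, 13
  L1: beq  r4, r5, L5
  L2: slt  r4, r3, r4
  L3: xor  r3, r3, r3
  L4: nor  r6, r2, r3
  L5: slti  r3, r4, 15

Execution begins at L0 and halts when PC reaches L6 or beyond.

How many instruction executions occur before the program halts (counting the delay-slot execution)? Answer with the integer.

PC=0  xori  r2, r3, 13       | r0=0 r1=9 r2=15 r3=2 r4=13 r5=13 r6=4
PC=1  beq  r4, r5, L5        | r0=0 r1=9 r2=15 r3=2 r4=13 r5=13 r6=4  [TAKEN]
PC=2  slt  r4, r3, r4        | r0=0 r1=9 r2=15 r3=2 r4=1 r5=13 r6=4
PC=5  slti  r3, r4, 15       | r0=0 r1=9 r2=15 r3=1 r4=1 r5=13 r6=4

4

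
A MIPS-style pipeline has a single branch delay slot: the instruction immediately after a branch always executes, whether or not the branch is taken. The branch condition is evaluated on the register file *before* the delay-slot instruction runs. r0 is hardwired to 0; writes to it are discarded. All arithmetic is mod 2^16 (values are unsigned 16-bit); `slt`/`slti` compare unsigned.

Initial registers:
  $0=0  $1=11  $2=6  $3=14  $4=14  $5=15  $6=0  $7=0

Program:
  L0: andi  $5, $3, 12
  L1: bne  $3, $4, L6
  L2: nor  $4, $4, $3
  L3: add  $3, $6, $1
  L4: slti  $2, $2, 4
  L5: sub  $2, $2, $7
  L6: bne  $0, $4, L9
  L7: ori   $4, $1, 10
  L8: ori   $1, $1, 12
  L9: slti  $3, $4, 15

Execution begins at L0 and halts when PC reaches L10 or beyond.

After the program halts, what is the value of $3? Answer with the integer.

1

PC=0  andi  $5, $3, 12       | $0=0 $1=11 $2=6 $3=14 $4=14 $5=12 $6=0 $7=0
PC=1  bne  $3, $4, L6        | $0=0 $1=11 $2=6 $3=14 $4=14 $5=12 $6=0 $7=0  [not taken]
PC=2  nor  $4, $4, $3        | $0=0 $1=11 $2=6 $3=14 $4=65521 $5=12 $6=0 $7=0
PC=3  add  $3, $6, $1        | $0=0 $1=11 $2=6 $3=11 $4=65521 $5=12 $6=0 $7=0
PC=4  slti  $2, $2, 4        | $0=0 $1=11 $2=0 $3=11 $4=65521 $5=12 $6=0 $7=0
PC=5  sub  $2, $2, $7        | $0=0 $1=11 $2=0 $3=11 $4=65521 $5=12 $6=0 $7=0
PC=6  bne  $0, $4, L9        | $0=0 $1=11 $2=0 $3=11 $4=65521 $5=12 $6=0 $7=0  [TAKEN]
PC=7  ori   $4, $1, 10       | $0=0 $1=11 $2=0 $3=11 $4=11 $5=12 $6=0 $7=0
PC=9  slti  $3, $4, 15       | $0=0 $1=11 $2=0 $3=1 $4=11 $5=12 $6=0 $7=0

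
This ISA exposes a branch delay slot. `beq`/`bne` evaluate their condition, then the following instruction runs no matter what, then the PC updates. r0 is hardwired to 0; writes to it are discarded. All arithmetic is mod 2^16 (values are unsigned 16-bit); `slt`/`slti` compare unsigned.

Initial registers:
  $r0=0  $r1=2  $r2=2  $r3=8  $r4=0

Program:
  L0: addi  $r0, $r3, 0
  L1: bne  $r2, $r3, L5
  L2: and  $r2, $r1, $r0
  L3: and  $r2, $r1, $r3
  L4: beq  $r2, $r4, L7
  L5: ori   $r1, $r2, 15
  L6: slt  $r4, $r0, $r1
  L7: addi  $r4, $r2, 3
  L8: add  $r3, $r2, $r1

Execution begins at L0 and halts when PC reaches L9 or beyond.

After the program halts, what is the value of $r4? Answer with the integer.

3

[0] addi  $r0, $r3, 0  →  {$r0:0, $r1:2, $r2:2, $r3:8, $r4:0}
[1] bne  $r2, $r3, L5  →  {$r0:0, $r1:2, $r2:2, $r3:8, $r4:0}  ⟨branch taken⟩
[2] and  $r2, $r1, $r0  →  {$r0:0, $r1:2, $r2:0, $r3:8, $r4:0}
[5] ori   $r1, $r2, 15  →  {$r0:0, $r1:15, $r2:0, $r3:8, $r4:0}
[6] slt  $r4, $r0, $r1  →  {$r0:0, $r1:15, $r2:0, $r3:8, $r4:1}
[7] addi  $r4, $r2, 3  →  {$r0:0, $r1:15, $r2:0, $r3:8, $r4:3}
[8] add  $r3, $r2, $r1  →  {$r0:0, $r1:15, $r2:0, $r3:15, $r4:3}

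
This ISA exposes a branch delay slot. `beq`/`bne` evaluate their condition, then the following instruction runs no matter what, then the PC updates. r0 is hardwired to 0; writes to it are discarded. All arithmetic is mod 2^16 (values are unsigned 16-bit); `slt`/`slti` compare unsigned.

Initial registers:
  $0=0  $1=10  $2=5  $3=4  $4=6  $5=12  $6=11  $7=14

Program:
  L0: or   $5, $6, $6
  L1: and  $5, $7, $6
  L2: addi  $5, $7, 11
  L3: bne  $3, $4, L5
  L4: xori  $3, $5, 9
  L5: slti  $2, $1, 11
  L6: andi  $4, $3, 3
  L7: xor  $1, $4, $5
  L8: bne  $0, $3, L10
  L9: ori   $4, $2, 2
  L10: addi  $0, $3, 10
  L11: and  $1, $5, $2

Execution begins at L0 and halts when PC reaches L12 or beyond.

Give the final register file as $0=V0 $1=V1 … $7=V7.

#0 or   $5, $6, $6 ; 0/10/5/4/6/11/11/14
#1 and  $5, $7, $6 ; 0/10/5/4/6/10/11/14
#2 addi  $5, $7, 11 ; 0/10/5/4/6/25/11/14
#3 bne  $3, $4, L5 ; 0/10/5/4/6/25/11/14 ; →target
#4 xori  $3, $5, 9 ; 0/10/5/16/6/25/11/14
#5 slti  $2, $1, 11 ; 0/10/1/16/6/25/11/14
#6 andi  $4, $3, 3 ; 0/10/1/16/0/25/11/14
#7 xor  $1, $4, $5 ; 0/25/1/16/0/25/11/14
#8 bne  $0, $3, L10 ; 0/25/1/16/0/25/11/14 ; →target
#9 ori   $4, $2, 2 ; 0/25/1/16/3/25/11/14
#10 addi  $0, $3, 10 ; 0/25/1/16/3/25/11/14
#11 and  $1, $5, $2 ; 0/1/1/16/3/25/11/14

$0=0 $1=1 $2=1 $3=16 $4=3 $5=25 $6=11 $7=14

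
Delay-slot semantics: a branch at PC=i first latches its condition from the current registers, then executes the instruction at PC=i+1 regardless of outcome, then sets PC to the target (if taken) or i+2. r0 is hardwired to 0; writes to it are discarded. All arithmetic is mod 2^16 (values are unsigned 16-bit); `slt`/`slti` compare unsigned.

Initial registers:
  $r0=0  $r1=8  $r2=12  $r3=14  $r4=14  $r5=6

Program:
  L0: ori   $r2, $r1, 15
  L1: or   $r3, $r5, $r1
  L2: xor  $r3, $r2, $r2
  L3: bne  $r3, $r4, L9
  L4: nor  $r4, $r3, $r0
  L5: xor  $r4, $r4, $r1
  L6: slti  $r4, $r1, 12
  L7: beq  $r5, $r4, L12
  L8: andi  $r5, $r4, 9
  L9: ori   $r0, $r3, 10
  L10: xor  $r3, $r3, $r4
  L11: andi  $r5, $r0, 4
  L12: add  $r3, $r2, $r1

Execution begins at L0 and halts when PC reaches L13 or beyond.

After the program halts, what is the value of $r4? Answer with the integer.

[0] ori   $r2, $r1, 15  →  {$r0:0, $r1:8, $r2:15, $r3:14, $r4:14, $r5:6}
[1] or   $r3, $r5, $r1  →  {$r0:0, $r1:8, $r2:15, $r3:14, $r4:14, $r5:6}
[2] xor  $r3, $r2, $r2  →  {$r0:0, $r1:8, $r2:15, $r3:0, $r4:14, $r5:6}
[3] bne  $r3, $r4, L9  →  {$r0:0, $r1:8, $r2:15, $r3:0, $r4:14, $r5:6}  ⟨branch taken⟩
[4] nor  $r4, $r3, $r0  →  {$r0:0, $r1:8, $r2:15, $r3:0, $r4:65535, $r5:6}
[9] ori   $r0, $r3, 10  →  {$r0:0, $r1:8, $r2:15, $r3:0, $r4:65535, $r5:6}
[10] xor  $r3, $r3, $r4  →  {$r0:0, $r1:8, $r2:15, $r3:65535, $r4:65535, $r5:6}
[11] andi  $r5, $r0, 4  →  {$r0:0, $r1:8, $r2:15, $r3:65535, $r4:65535, $r5:0}
[12] add  $r3, $r2, $r1  →  {$r0:0, $r1:8, $r2:15, $r3:23, $r4:65535, $r5:0}

65535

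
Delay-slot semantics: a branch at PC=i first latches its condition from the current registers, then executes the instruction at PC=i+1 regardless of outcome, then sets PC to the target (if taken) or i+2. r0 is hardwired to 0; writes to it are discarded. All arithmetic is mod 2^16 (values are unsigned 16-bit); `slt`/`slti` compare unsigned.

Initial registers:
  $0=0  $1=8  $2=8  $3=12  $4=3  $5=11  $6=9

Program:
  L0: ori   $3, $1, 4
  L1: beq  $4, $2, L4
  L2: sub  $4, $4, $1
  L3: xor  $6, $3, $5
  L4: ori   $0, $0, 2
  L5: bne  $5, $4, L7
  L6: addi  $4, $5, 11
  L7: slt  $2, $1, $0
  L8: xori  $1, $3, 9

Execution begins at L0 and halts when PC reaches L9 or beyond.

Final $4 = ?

22

#0 ori   $3, $1, 4 ; 0/8/8/12/3/11/9
#1 beq  $4, $2, L4 ; 0/8/8/12/3/11/9 ; →fallthru
#2 sub  $4, $4, $1 ; 0/8/8/12/65531/11/9
#3 xor  $6, $3, $5 ; 0/8/8/12/65531/11/7
#4 ori   $0, $0, 2 ; 0/8/8/12/65531/11/7
#5 bne  $5, $4, L7 ; 0/8/8/12/65531/11/7 ; →target
#6 addi  $4, $5, 11 ; 0/8/8/12/22/11/7
#7 slt  $2, $1, $0 ; 0/8/0/12/22/11/7
#8 xori  $1, $3, 9 ; 0/5/0/12/22/11/7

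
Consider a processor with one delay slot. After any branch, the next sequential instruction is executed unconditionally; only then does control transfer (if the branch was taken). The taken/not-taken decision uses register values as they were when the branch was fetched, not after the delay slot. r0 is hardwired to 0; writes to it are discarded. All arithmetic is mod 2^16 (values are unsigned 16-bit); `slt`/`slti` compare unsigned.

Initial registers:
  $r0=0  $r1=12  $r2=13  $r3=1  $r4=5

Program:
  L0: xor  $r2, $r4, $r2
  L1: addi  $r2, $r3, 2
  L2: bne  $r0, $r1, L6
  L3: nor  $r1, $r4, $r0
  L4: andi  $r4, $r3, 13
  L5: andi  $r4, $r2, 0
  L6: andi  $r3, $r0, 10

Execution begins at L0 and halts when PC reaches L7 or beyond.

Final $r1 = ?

65530

#0 xor  $r2, $r4, $r2 ; 0/12/8/1/5
#1 addi  $r2, $r3, 2 ; 0/12/3/1/5
#2 bne  $r0, $r1, L6 ; 0/12/3/1/5 ; →target
#3 nor  $r1, $r4, $r0 ; 0/65530/3/1/5
#6 andi  $r3, $r0, 10 ; 0/65530/3/0/5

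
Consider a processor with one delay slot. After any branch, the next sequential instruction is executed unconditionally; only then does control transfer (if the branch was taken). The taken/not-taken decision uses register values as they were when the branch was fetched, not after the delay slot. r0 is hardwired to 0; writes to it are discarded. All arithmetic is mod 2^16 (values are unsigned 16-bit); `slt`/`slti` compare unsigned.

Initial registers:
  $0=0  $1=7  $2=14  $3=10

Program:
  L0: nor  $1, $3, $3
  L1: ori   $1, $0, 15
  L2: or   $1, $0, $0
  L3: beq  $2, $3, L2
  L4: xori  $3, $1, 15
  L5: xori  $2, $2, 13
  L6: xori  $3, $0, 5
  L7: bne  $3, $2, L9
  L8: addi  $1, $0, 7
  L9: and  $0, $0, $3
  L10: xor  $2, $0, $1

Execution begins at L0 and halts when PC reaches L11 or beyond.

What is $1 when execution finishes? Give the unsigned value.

[0] nor  $1, $3, $3  →  {$0:0, $1:65525, $2:14, $3:10}
[1] ori   $1, $0, 15  →  {$0:0, $1:15, $2:14, $3:10}
[2] or   $1, $0, $0  →  {$0:0, $1:0, $2:14, $3:10}
[3] beq  $2, $3, L2  →  {$0:0, $1:0, $2:14, $3:10}  ⟨branch fallthrough⟩
[4] xori  $3, $1, 15  →  {$0:0, $1:0, $2:14, $3:15}
[5] xori  $2, $2, 13  →  {$0:0, $1:0, $2:3, $3:15}
[6] xori  $3, $0, 5  →  {$0:0, $1:0, $2:3, $3:5}
[7] bne  $3, $2, L9  →  {$0:0, $1:0, $2:3, $3:5}  ⟨branch taken⟩
[8] addi  $1, $0, 7  →  {$0:0, $1:7, $2:3, $3:5}
[9] and  $0, $0, $3  →  {$0:0, $1:7, $2:3, $3:5}
[10] xor  $2, $0, $1  →  {$0:0, $1:7, $2:7, $3:5}

7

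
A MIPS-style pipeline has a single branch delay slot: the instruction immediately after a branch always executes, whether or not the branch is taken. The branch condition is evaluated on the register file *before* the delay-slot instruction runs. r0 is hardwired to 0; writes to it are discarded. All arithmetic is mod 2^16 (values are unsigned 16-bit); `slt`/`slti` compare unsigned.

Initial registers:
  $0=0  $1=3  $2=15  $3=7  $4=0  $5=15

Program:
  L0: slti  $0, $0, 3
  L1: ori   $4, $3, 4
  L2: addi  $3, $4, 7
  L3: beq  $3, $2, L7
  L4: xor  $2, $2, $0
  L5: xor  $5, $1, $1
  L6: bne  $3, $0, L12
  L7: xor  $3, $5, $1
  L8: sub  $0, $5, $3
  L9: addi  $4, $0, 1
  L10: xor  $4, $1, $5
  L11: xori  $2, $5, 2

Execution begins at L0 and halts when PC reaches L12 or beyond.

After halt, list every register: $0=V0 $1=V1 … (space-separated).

$0=0 $1=3 $2=15 $3=3 $4=7 $5=0

[0] slti  $0, $0, 3  →  {$0:0, $1:3, $2:15, $3:7, $4:0, $5:15}
[1] ori   $4, $3, 4  →  {$0:0, $1:3, $2:15, $3:7, $4:7, $5:15}
[2] addi  $3, $4, 7  →  {$0:0, $1:3, $2:15, $3:14, $4:7, $5:15}
[3] beq  $3, $2, L7  →  {$0:0, $1:3, $2:15, $3:14, $4:7, $5:15}  ⟨branch fallthrough⟩
[4] xor  $2, $2, $0  →  {$0:0, $1:3, $2:15, $3:14, $4:7, $5:15}
[5] xor  $5, $1, $1  →  {$0:0, $1:3, $2:15, $3:14, $4:7, $5:0}
[6] bne  $3, $0, L12  →  {$0:0, $1:3, $2:15, $3:14, $4:7, $5:0}  ⟨branch taken⟩
[7] xor  $3, $5, $1  →  {$0:0, $1:3, $2:15, $3:3, $4:7, $5:0}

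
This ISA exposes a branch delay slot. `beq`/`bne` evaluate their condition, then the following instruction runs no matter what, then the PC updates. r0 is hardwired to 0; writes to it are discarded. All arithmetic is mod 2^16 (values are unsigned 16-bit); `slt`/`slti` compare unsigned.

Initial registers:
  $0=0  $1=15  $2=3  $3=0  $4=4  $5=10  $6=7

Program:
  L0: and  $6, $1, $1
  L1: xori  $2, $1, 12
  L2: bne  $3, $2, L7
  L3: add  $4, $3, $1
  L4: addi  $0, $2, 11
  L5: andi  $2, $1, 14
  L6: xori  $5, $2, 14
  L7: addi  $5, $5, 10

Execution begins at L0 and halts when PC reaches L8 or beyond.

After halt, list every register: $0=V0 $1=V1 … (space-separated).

#0 and  $6, $1, $1 ; 0/15/3/0/4/10/15
#1 xori  $2, $1, 12 ; 0/15/3/0/4/10/15
#2 bne  $3, $2, L7 ; 0/15/3/0/4/10/15 ; →target
#3 add  $4, $3, $1 ; 0/15/3/0/15/10/15
#7 addi  $5, $5, 10 ; 0/15/3/0/15/20/15

$0=0 $1=15 $2=3 $3=0 $4=15 $5=20 $6=15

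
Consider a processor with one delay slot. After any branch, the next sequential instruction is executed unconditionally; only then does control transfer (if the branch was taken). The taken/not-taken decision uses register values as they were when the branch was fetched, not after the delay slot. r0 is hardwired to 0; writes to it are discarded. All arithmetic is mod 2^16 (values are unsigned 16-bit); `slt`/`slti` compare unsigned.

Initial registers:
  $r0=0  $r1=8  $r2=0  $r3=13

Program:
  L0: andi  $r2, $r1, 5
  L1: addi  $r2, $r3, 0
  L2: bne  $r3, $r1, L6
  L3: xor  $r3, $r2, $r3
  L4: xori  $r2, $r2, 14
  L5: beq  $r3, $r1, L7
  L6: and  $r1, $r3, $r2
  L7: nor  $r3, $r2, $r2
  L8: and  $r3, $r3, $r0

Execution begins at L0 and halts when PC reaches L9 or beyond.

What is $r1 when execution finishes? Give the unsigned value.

0

  step pc=0: andi  $r2, $r1, 5  regs=(0,8,0,13)
  step pc=1: addi  $r2, $r3, 0  regs=(0,8,13,13)
  step pc=2: bne  $r3, $r1, L6  cond=T  regs=(0,8,13,13)
  step pc=3: xor  $r3, $r2, $r3  regs=(0,8,13,0)
  step pc=6: and  $r1, $r3, $r2  regs=(0,0,13,0)
  step pc=7: nor  $r3, $r2, $r2  regs=(0,0,13,65522)
  step pc=8: and  $r3, $r3, $r0  regs=(0,0,13,0)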